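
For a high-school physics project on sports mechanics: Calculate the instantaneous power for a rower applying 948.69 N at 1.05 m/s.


P = F * v
P = 948.69 * 1.05
P = 996.1245 W

996.1245 W


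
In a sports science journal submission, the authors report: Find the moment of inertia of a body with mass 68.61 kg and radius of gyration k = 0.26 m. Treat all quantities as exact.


I = m * k^2
I = 68.61 * 0.26^2
I = 68.61 * 0.0676 = 4.638 kg*m^2

4.638 kg*m^2


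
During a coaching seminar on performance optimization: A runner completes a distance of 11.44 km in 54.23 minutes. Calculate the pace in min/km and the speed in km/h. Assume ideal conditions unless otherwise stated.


Pace = time / distance = 54.23 min / 11.44 km = 4.7404 min/km
Speed = distance / time_in_hours = 11.44 / 0.9038 hr
Speed = 12.6572 km/h

4.7404 min/km, 12.6572 km/h


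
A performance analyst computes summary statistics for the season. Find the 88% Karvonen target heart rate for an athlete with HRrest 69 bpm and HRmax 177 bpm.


Target = HRrest + pct*(HRmax - HRrest)
Heart rate reserve = HRmax - HRrest = 177 - 69 = 108 bpm
Fraction = 88% = 0.88
Target = 69 + 0.88 * 108
Target = 69 + 95.04 = 164.04 bpm

164.04 bpm


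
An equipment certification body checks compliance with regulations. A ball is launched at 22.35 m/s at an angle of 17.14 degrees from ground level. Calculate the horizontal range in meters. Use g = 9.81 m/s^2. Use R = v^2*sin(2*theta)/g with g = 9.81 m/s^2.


R = v^2 * sin(2*theta) / g
Convert angle to radians: theta = 17.14 deg = 0.2991 rad
sin(2*theta) = sin(0.5983) = 0.5632
R = 22.35^2 * 0.5632 / 9.81
R = 499.5225 * 0.5632 / 9.81 = 28.6799 m

28.6799 m


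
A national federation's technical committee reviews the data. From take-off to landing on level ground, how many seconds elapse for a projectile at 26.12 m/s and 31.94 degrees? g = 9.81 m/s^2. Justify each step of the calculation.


T = 2*v*sin(theta)/g
sin(theta) = sin(31.94 deg) = 0.529
T = 2*26.12*0.529 / 9.81
T = 27.6366 / 9.81 = 2.8172 s

2.8172 s


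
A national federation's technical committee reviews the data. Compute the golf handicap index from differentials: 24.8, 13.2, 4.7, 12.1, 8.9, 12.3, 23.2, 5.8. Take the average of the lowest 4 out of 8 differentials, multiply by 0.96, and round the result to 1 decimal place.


All differentials: 24.8, 13.2, 4.7, 12.1, 8.9, 12.3, 23.2, 5.8
Sorted: 4.7, 5.8, 8.9, 12.1, 12.3, 13.2, 23.2, 24.8
Best 4: 4.7, 5.8, 8.9, 12.1
Average of best = 31.5 / 4 = 7.875
Raw index = 7.875 * 0.96 = 7.56
Handicap index = round(7.56, 1) = 7.6

7.6


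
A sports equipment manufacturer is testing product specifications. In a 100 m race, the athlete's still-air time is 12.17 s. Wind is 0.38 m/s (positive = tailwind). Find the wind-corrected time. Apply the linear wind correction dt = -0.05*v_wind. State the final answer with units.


dt = -0.05 * v_wind = -0.05 * 0.38 = -0.019 s
t_corrected = t_still + dt = 12.17 + (-0.019)
t_corrected = 12.151 s

12.151 s


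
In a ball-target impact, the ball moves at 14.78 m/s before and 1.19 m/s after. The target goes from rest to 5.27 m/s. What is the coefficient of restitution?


e = (v2_after - v1_after) / (v1_before - v2_before)
Numerator = 5.27 - 1.19 = 4.08
Denominator = 14.78 - 0 = 14.78
e = 4.08 / 14.78 = 0.276

0.276


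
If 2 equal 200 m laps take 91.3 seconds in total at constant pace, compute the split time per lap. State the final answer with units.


Split time = total_time / n_laps = 91.3 / 2
Split time = 45.65 s per lap

45.65 s


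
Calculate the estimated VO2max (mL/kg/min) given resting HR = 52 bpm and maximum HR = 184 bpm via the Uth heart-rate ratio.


VO2max = 15.3 * HRmax / HRrest
VO2max = 15.3 * 184 / 52
VO2max = 2815.2 / 52 = 54.1385 mL/kg/min

54.1385 mL/kg/min


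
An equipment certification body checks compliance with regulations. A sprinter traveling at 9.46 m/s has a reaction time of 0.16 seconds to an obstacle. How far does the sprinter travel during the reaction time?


d = v * t
d = 9.46 * 0.16
d = 1.5136 m

1.5136 m


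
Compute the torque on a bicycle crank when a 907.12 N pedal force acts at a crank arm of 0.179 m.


tau = F * d
tau = 907.12 * 0.179
tau = 162.3745 N*m

162.3745 N*m


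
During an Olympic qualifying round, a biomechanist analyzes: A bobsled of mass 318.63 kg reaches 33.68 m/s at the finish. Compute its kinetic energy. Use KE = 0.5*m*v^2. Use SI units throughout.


KE = 0.5 * m * v^2
KE = 0.5 * 318.63 * 33.68^2
KE = 0.5 * 318.63 * 1134.3424 = 180717.7595 J

180717.7595 J


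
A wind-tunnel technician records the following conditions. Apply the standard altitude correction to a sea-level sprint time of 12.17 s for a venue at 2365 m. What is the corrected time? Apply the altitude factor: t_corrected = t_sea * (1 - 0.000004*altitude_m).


Correction factor = 1 - 0.000004 * 2365 = 0.99054
t_corrected = t_sea * factor = 12.17 * 0.99054
t_corrected = 12.0549 s

12.0549 s


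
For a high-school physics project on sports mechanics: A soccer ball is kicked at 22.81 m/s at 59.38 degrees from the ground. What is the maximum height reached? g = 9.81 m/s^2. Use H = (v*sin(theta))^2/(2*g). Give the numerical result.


H = (v*sin(theta))^2 / (2*g)
vy = v*sin(theta) = 22.81 * sin(59.38 deg) = 19.6295 m/s
H = vy^2 / (2*g) = 385.3161 / (2*9.81)
H = 385.3161 / 19.62 = 19.6389 m

19.6389 m


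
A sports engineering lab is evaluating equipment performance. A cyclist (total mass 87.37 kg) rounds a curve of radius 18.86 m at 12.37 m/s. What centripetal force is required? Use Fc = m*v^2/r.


Fc = m * v^2 / r
v^2 = 12.37^2 = 153.0169
Fc = 87.37 * 153.0169 / 18.86
Fc = 13369.0866 / 18.86 = 708.8593 N

708.8593 N


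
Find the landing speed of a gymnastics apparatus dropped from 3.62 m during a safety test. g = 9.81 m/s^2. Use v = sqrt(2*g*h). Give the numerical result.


v = sqrt(2 * g * h)
v = sqrt(2 * 9.81 * 3.62)
v = sqrt(71.0244) = 8.4276 m/s

8.4276 m/s


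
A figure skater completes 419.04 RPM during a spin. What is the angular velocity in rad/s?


omega = RPM * 2 * pi / 60
omega = 419.04 * 2 * 3.14159 / 60
omega = 2632.906 / 60 = 43.8818 rad/s

43.8818 rad/s


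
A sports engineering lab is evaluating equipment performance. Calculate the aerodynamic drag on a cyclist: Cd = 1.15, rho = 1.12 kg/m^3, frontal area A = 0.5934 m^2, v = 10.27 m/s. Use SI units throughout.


Fd = 0.5 * Cd * rho * A * v^2
Fd = 0.5 * 1.15 * 1.12 * 0.5934 * 10.27^2
v^2 = 105.4729
Fd = 0.5 * 1.15 * 1.12 * 0.5934 * 105.4729 = 40.3064 N

40.3064 N


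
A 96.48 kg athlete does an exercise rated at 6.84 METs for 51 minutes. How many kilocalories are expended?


kcal = MET * mass * time_hr
Convert time: 51 min = 0.85 hr
kcal = 6.84 * 96.48 * 0.85
kcal = 560.9347 kcal

560.9347 kcal


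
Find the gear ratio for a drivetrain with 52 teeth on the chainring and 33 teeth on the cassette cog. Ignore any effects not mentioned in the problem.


GR = front_teeth / rear_teeth
GR = 52 / 33
GR = 1.5758

1.5758


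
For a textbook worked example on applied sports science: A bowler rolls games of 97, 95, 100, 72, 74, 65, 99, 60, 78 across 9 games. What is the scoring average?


Average = sum / n
Sum = 740
Average = 740 / 9 = 82.2222

82.2222


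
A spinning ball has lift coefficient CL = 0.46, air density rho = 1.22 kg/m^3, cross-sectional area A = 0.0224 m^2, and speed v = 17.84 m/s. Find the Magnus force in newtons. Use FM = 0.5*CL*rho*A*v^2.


FM = 0.5 * CL * rho * A * v^2
FM = 0.5 * 0.46 * 1.22 * 0.0224 * 17.84^2
v^2 = 318.2656
FM = 0.5 * 0.46 * 1.22 * 0.0224 * 318.2656 = 2.0004 N

2.0004 N


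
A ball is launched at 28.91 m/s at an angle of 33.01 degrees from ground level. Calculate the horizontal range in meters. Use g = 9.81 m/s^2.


R = v^2 * sin(2*theta) / g
Convert angle to radians: theta = 33.01 deg = 0.5761 rad
sin(2*theta) = sin(1.1523) = 0.9137
R = 28.91^2 * 0.9137 / 9.81
R = 835.7881 * 0.9137 / 9.81 = 77.8439 m

77.8439 m


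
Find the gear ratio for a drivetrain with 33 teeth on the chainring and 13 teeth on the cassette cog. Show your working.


GR = front_teeth / rear_teeth
GR = 33 / 13
GR = 2.5385

2.5385


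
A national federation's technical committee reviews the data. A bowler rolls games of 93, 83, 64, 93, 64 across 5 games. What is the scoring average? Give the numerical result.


Average = sum / n
Sum = 397
Average = 397 / 5 = 79.4

79.4


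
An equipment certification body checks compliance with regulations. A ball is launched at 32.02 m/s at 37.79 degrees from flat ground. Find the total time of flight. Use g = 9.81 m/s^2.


T = 2*v*sin(theta)/g
sin(theta) = sin(37.79 deg) = 0.6128
T = 2*32.02*0.6128 / 9.81
T = 39.2417 / 9.81 = 4.0002 s

4.0002 s


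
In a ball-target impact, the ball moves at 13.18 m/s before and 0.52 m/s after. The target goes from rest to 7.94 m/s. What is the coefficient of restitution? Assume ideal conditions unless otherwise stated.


e = (v2_after - v1_after) / (v1_before - v2_before)
Numerator = 7.94 - 0.52 = 7.42
Denominator = 13.18 - 0 = 13.18
e = 7.42 / 13.18 = 0.563

0.563


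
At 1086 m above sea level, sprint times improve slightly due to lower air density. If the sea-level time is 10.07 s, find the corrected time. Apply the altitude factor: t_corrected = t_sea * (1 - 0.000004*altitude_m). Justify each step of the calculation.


Correction factor = 1 - 0.000004 * 1086 = 0.995656
t_corrected = t_sea * factor = 10.07 * 0.995656
t_corrected = 10.0263 s

10.0263 s


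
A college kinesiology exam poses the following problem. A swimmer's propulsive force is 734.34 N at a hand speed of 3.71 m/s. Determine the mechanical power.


P = F * v
P = 734.34 * 3.71
P = 2724.4014 W

2724.4014 W


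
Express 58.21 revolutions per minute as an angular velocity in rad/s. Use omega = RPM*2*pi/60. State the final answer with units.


omega = RPM * 2 * pi / 60
omega = 58.21 * 2 * 3.14159 / 60
omega = 365.7442 / 60 = 6.0957 rad/s

6.0957 rad/s


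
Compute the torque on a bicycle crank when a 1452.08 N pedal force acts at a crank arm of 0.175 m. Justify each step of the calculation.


tau = F * d
tau = 1452.08 * 0.175
tau = 254.114 N*m

254.114 N*m


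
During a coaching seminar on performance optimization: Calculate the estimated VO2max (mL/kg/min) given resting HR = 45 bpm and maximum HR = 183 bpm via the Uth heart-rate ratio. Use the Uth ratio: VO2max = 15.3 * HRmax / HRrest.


VO2max = 15.3 * HRmax / HRrest
VO2max = 15.3 * 183 / 45
VO2max = 2799.9 / 45 = 62.22 mL/kg/min

62.22 mL/kg/min


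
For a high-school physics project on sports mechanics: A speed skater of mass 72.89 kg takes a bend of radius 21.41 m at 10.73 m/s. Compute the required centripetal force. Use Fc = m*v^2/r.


Fc = m * v^2 / r
v^2 = 10.73^2 = 115.1329
Fc = 72.89 * 115.1329 / 21.41
Fc = 8392.0371 / 21.41 = 391.9681 N

391.9681 N


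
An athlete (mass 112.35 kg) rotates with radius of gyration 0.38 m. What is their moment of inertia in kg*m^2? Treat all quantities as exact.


I = m * k^2
I = 112.35 * 0.38^2
I = 112.35 * 0.1444 = 16.2233 kg*m^2

16.2233 kg*m^2


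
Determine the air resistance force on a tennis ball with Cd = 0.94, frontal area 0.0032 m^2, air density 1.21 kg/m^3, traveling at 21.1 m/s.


Fd = 0.5 * Cd * rho * A * v^2
Fd = 0.5 * 0.94 * 1.21 * 0.0032 * 21.1^2
v^2 = 445.21
Fd = 0.5 * 0.94 * 1.21 * 0.0032 * 445.21 = 0.8102 N

0.8102 N


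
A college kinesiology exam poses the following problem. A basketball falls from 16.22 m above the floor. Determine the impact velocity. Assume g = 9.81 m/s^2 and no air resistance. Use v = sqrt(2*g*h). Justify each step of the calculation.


v = sqrt(2 * g * h)
v = sqrt(2 * 9.81 * 16.22)
v = sqrt(318.2364) = 17.8392 m/s

17.8392 m/s


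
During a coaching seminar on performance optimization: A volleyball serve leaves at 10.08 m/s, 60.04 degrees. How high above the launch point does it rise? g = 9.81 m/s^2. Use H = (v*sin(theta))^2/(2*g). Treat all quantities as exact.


H = (v*sin(theta))^2 / (2*g)
vy = v*sin(theta) = 10.08 * sin(60.04 deg) = 8.7331 m/s
H = vy^2 / (2*g) = 76.2662 / (2*9.81)
H = 76.2662 / 19.62 = 3.8872 m

3.8872 m


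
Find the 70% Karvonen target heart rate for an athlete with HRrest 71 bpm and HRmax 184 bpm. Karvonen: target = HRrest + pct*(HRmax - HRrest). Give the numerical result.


Target = HRrest + pct*(HRmax - HRrest)
Heart rate reserve = HRmax - HRrest = 184 - 71 = 113 bpm
Fraction = 70% = 0.7
Target = 71 + 0.7 * 113
Target = 71 + 79.1 = 150.1 bpm

150.1 bpm


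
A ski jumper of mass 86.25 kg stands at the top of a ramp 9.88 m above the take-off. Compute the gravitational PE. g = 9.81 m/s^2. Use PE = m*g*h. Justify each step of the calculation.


PE = m * g * h
PE = 86.25 * 9.81 * 9.88
PE = 846.1125 * 9.88 = 8359.5915 J

8359.5915 J


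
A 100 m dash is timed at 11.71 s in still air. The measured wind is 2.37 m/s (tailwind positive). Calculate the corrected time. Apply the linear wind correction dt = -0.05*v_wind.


dt = -0.05 * v_wind = -0.05 * 2.37 = -0.1185 s
t_corrected = t_still + dt = 11.71 + (-0.1185)
t_corrected = 11.5915 s

11.5915 s


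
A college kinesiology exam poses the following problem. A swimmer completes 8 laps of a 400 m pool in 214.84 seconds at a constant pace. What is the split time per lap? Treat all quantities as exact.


Split time = total_time / n_laps = 214.84 / 8
Split time = 26.855 s per lap

26.855 s


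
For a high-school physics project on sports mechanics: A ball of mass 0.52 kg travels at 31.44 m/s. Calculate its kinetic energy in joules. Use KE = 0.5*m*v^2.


KE = 0.5 * m * v^2
KE = 0.5 * 0.52 * 31.44^2
KE = 0.5 * 0.52 * 988.4736 = 257.0031 J

257.0031 J


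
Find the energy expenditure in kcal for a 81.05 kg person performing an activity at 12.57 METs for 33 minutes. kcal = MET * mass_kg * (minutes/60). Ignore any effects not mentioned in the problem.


kcal = MET * mass * time_hr
Convert time: 33 min = 0.55 hr
kcal = 12.57 * 81.05 * 0.55
kcal = 560.3392 kcal

560.3392 kcal


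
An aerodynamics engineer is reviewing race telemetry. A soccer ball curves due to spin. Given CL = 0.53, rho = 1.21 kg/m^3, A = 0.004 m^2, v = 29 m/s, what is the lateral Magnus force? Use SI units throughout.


FM = 0.5 * CL * rho * A * v^2
FM = 0.5 * 0.53 * 1.21 * 0.004 * 29^2
v^2 = 841
FM = 0.5 * 0.53 * 1.21 * 0.004 * 841 = 1.0787 N

1.0787 N


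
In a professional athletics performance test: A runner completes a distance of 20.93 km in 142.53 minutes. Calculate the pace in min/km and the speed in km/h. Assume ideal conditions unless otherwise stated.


Pace = time / distance = 142.53 min / 20.93 km = 6.8098 min/km
Speed = distance / time_in_hours = 20.93 / 2.3755 hr
Speed = 8.8108 km/h

6.8098 min/km, 8.8108 km/h


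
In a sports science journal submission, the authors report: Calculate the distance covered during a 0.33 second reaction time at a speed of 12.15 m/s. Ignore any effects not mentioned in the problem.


d = v * t
d = 12.15 * 0.33
d = 4.0095 m

4.0095 m


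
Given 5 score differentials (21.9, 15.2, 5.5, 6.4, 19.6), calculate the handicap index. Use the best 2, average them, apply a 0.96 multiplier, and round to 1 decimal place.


All differentials: 21.9, 15.2, 5.5, 6.4, 19.6
Sorted: 5.5, 6.4, 15.2, 19.6, 21.9
Best 2: 5.5, 6.4
Average of best = 11.9 / 2 = 5.95
Raw index = 5.95 * 0.96 = 5.712
Handicap index = round(5.712, 1) = 5.7

5.7


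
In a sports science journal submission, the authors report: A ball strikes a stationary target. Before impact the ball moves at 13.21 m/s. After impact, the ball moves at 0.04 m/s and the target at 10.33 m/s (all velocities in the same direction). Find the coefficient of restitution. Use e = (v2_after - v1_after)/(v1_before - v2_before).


e = (v2_after - v1_after) / (v1_before - v2_before)
Numerator = 10.33 - 0.04 = 10.29
Denominator = 13.21 - 0 = 13.21
e = 10.29 / 13.21 = 0.779

0.779


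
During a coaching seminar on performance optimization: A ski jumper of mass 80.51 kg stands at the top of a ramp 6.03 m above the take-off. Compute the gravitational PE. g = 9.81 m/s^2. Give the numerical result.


PE = m * g * h
PE = 80.51 * 9.81 * 6.03
PE = 789.8031 * 6.03 = 4762.5127 J

4762.5127 J


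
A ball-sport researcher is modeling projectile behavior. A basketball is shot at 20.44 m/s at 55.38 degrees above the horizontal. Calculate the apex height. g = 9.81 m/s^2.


H = (v*sin(theta))^2 / (2*g)
vy = v*sin(theta) = 20.44 * sin(55.38 deg) = 16.8209 m/s
H = vy^2 / (2*g) = 282.9412 / (2*9.81)
H = 282.9412 / 19.62 = 14.4211 m

14.4211 m


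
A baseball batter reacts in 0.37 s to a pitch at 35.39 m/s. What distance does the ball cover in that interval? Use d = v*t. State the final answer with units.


d = v * t
d = 35.39 * 0.37
d = 13.0943 m

13.0943 m


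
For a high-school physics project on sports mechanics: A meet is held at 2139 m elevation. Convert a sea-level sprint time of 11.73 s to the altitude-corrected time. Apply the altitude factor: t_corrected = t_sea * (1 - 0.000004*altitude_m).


Correction factor = 1 - 0.000004 * 2139 = 0.991444
t_corrected = t_sea * factor = 11.73 * 0.991444
t_corrected = 11.6296 s

11.6296 s


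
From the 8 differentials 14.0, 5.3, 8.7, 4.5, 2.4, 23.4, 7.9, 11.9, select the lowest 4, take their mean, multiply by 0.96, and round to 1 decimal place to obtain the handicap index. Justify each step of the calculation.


All differentials: 14.0, 5.3, 8.7, 4.5, 2.4, 23.4, 7.9, 11.9
Sorted: 2.4, 4.5, 5.3, 7.9, 8.7, 11.9, 14.0, 23.4
Best 4: 2.4, 4.5, 5.3, 7.9
Average of best = 20.1 / 4 = 5.025
Raw index = 5.025 * 0.96 = 4.824
Handicap index = round(4.824, 1) = 4.8

4.8


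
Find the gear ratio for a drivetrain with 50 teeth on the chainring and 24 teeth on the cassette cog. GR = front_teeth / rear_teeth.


GR = front_teeth / rear_teeth
GR = 50 / 24
GR = 2.0833

2.0833


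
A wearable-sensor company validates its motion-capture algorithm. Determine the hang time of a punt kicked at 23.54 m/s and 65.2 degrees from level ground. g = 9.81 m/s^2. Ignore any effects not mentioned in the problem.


T = 2*v*sin(theta)/g
sin(theta) = sin(65.2 deg) = 0.9078
T = 2*23.54*0.9078 / 9.81
T = 42.7382 / 9.81 = 4.3566 s

4.3566 s


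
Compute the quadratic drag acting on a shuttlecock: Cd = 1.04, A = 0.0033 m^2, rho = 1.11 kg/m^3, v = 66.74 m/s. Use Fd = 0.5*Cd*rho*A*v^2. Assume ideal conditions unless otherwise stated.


Fd = 0.5 * Cd * rho * A * v^2
Fd = 0.5 * 1.04 * 1.11 * 0.0033 * 66.74^2
v^2 = 4454.2276
Fd = 0.5 * 1.04 * 1.11 * 0.0033 * 4454.2276 = 8.4842 N

8.4842 N


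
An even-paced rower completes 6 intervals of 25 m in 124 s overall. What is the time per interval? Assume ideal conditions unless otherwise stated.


Split time = total_time / n_laps = 124 / 6
Split time = 20.6667 s per lap

20.6667 s


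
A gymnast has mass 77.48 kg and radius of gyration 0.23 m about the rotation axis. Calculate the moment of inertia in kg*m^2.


I = m * k^2
I = 77.48 * 0.23^2
I = 77.48 * 0.0529 = 4.0987 kg*m^2

4.0987 kg*m^2


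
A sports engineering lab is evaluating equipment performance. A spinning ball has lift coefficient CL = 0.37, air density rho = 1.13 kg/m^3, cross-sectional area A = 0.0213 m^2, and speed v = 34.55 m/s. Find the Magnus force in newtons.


FM = 0.5 * CL * rho * A * v^2
FM = 0.5 * 0.37 * 1.13 * 0.0213 * 34.55^2
v^2 = 1193.7025
FM = 0.5 * 0.37 * 1.13 * 0.0213 * 1193.7025 = 5.3153 N

5.3153 N


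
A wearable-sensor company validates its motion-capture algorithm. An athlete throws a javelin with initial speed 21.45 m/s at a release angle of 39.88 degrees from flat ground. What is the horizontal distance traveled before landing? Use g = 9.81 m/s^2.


R = v^2 * sin(2*theta) / g
Convert angle to radians: theta = 39.88 deg = 0.696 rad
sin(2*theta) = sin(1.3921) = 0.9841
R = 21.45^2 * 0.9841 / 9.81
R = 460.1025 * 0.9841 / 9.81 = 46.1543 m

46.1543 m


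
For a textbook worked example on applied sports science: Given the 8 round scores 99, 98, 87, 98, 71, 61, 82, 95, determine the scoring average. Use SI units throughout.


Average = sum / n
Sum = 691
Average = 691 / 8 = 86.375

86.375


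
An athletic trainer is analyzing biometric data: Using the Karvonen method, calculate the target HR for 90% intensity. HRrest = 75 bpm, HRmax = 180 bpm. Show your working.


Target = HRrest + pct*(HRmax - HRrest)
Heart rate reserve = HRmax - HRrest = 180 - 75 = 105 bpm
Fraction = 90% = 0.9
Target = 75 + 0.9 * 105
Target = 75 + 94.5 = 169.5 bpm

169.5 bpm


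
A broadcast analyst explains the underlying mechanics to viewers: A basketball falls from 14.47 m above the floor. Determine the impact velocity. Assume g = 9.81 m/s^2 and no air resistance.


v = sqrt(2 * g * h)
v = sqrt(2 * 9.81 * 14.47)
v = sqrt(283.9014) = 16.8494 m/s

16.8494 m/s


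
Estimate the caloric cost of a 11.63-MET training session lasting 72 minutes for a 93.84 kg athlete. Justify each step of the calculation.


kcal = MET * mass * time_hr
Convert time: 72 min = 1.2 hr
kcal = 11.63 * 93.84 * 1.2
kcal = 1309.631 kcal

1309.631 kcal


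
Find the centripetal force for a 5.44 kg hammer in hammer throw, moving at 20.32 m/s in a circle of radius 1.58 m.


Fc = m * v^2 / r
v^2 = 20.32^2 = 412.9024
Fc = 5.44 * 412.9024 / 1.58
Fc = 2246.1891 / 1.58 = 1421.6386 N

1421.6386 N


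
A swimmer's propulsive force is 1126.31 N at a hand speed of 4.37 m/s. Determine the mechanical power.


P = F * v
P = 1126.31 * 4.37
P = 4921.9747 W

4921.9747 W


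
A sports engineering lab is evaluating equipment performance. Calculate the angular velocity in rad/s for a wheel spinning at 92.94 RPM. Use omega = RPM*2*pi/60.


omega = RPM * 2 * pi / 60
omega = 92.94 * 2 * 3.14159 / 60
omega = 583.9592 / 60 = 9.7327 rad/s

9.7327 rad/s


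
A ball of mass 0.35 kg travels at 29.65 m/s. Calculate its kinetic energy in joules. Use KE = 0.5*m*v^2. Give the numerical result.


KE = 0.5 * m * v^2
KE = 0.5 * 0.35 * 29.65^2
KE = 0.5 * 0.35 * 879.1225 = 153.8464 J

153.8464 J


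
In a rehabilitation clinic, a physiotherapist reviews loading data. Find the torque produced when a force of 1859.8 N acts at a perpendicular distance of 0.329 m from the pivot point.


tau = F * d
tau = 1859.8 * 0.329
tau = 611.8742 N*m

611.8742 N*m


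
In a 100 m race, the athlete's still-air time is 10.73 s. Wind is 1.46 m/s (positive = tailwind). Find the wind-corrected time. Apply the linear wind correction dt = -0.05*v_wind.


dt = -0.05 * v_wind = -0.05 * 1.46 = -0.073 s
t_corrected = t_still + dt = 10.73 + (-0.073)
t_corrected = 10.657 s

10.657 s


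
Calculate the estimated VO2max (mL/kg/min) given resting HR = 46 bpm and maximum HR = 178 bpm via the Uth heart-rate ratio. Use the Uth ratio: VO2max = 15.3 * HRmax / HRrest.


VO2max = 15.3 * HRmax / HRrest
VO2max = 15.3 * 178 / 46
VO2max = 2723.4 / 46 = 59.2043 mL/kg/min

59.2043 mL/kg/min


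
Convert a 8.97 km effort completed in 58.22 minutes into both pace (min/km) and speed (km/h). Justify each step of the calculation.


Pace = time / distance = 58.22 min / 8.97 km = 6.4905 min/km
Speed = distance / time_in_hours = 8.97 / 0.9703 hr
Speed = 9.2442 km/h

6.4905 min/km, 9.2442 km/h


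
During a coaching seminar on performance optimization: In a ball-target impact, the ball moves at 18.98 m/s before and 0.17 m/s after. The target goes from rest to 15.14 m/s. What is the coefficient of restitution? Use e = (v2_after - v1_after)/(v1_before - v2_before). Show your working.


e = (v2_after - v1_after) / (v1_before - v2_before)
Numerator = 15.14 - 0.17 = 14.97
Denominator = 18.98 - 0 = 18.98
e = 14.97 / 18.98 = 0.7887

0.7887


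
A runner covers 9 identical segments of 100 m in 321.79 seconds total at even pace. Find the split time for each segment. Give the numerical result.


Split time = total_time / n_laps = 321.79 / 9
Split time = 35.7544 s per lap

35.7544 s


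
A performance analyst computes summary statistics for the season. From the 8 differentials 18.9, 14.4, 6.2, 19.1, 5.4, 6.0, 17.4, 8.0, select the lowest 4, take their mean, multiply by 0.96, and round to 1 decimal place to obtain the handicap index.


All differentials: 18.9, 14.4, 6.2, 19.1, 5.4, 6.0, 17.4, 8.0
Sorted: 5.4, 6.0, 6.2, 8.0, 14.4, 17.4, 18.9, 19.1
Best 4: 5.4, 6.0, 6.2, 8.0
Average of best = 25.6 / 4 = 6.4
Raw index = 6.4 * 0.96 = 6.144
Handicap index = round(6.144, 1) = 6.1

6.1


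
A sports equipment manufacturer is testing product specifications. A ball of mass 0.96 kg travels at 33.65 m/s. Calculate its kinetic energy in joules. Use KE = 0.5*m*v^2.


KE = 0.5 * m * v^2
KE = 0.5 * 0.96 * 33.65^2
KE = 0.5 * 0.96 * 1132.3225 = 543.5148 J

543.5148 J


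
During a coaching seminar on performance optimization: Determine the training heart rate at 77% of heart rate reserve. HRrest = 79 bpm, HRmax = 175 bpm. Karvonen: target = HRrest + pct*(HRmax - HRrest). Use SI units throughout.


Target = HRrest + pct*(HRmax - HRrest)
Heart rate reserve = HRmax - HRrest = 175 - 79 = 96 bpm
Fraction = 77% = 0.77
Target = 79 + 0.77 * 96
Target = 79 + 73.92 = 152.92 bpm

152.92 bpm


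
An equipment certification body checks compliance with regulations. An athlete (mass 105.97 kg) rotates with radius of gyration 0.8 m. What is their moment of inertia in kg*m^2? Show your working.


I = m * k^2
I = 105.97 * 0.8^2
I = 105.97 * 0.64 = 67.8208 kg*m^2

67.8208 kg*m^2


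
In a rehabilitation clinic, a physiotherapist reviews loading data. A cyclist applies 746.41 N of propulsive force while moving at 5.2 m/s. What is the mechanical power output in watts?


P = F * v
P = 746.41 * 5.2
P = 3881.332 W

3881.332 W


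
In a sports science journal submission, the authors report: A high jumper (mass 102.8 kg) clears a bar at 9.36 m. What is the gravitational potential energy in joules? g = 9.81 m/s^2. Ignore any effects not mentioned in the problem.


PE = m * g * h
PE = 102.8 * 9.81 * 9.36
PE = 1008.468 * 9.36 = 9439.2605 J

9439.2605 J


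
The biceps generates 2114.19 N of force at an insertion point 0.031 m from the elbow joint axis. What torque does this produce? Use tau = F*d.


tau = F * d
tau = 2114.19 * 0.031
tau = 65.5399 N*m

65.5399 N*m


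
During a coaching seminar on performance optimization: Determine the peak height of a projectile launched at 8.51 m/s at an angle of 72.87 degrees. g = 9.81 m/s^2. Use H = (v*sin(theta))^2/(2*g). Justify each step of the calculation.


H = (v*sin(theta))^2 / (2*g)
vy = v*sin(theta) = 8.51 * sin(72.87 deg) = 8.1325 m/s
H = vy^2 / (2*g) = 66.1373 / (2*9.81)
H = 66.1373 / 19.62 = 3.3709 m

3.3709 m


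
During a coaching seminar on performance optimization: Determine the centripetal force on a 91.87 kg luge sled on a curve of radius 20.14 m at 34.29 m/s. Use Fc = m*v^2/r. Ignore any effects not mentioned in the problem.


Fc = m * v^2 / r
v^2 = 34.29^2 = 1175.8041
Fc = 91.87 * 1175.8041 / 20.14
Fc = 108021.1227 / 20.14 = 5363.5116 N

5363.5116 N


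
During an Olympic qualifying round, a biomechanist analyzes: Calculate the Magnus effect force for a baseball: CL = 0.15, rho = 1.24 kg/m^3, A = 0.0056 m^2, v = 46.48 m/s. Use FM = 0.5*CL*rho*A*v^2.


FM = 0.5 * CL * rho * A * v^2
FM = 0.5 * 0.15 * 1.24 * 0.0056 * 46.48^2
v^2 = 2160.3904
FM = 0.5 * 0.15 * 1.24 * 0.0056 * 2160.3904 = 1.1251 N

1.1251 N


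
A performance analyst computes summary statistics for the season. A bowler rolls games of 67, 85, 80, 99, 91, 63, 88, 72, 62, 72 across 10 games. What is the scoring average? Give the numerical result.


Average = sum / n
Sum = 779
Average = 779 / 10 = 77.9

77.9


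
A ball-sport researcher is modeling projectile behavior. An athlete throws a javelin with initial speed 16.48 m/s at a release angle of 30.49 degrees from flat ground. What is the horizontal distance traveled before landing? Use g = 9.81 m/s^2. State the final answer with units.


R = v^2 * sin(2*theta) / g
Convert angle to radians: theta = 30.49 deg = 0.5322 rad
sin(2*theta) = sin(1.0643) = 0.8745
R = 16.48^2 * 0.8745 / 9.81
R = 271.5904 * 0.8745 / 9.81 = 24.2092 m

24.2092 m


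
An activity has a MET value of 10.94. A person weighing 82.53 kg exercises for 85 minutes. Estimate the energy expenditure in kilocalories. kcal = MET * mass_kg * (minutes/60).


kcal = MET * mass * time_hr
Convert time: 85 min = 1.4167 hr
kcal = 10.94 * 82.53 * 1.4167
kcal = 1279.0774 kcal

1279.0774 kcal


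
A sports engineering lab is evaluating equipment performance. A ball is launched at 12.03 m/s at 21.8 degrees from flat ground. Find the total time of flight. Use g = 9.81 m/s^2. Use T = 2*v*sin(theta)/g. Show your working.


T = 2*v*sin(theta)/g
sin(theta) = sin(21.8 deg) = 0.3714
T = 2*12.03*0.3714 / 9.81
T = 8.9351 / 9.81 = 0.9108 s

0.9108 s


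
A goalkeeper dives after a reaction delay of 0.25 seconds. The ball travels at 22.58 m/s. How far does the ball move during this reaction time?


d = v * t
d = 22.58 * 0.25
d = 5.645 m

5.645 m


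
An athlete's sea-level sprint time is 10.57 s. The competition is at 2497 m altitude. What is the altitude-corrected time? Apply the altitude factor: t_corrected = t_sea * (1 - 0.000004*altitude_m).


Correction factor = 1 - 0.000004 * 2497 = 0.990012
t_corrected = t_sea * factor = 10.57 * 0.990012
t_corrected = 10.4644 s

10.4644 s


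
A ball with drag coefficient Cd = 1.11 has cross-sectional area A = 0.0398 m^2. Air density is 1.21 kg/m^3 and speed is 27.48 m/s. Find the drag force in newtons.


Fd = 0.5 * Cd * rho * A * v^2
Fd = 0.5 * 1.11 * 1.21 * 0.0398 * 27.48^2
v^2 = 755.1504
Fd = 0.5 * 1.11 * 1.21 * 0.0398 * 755.1504 = 20.1834 N

20.1834 N


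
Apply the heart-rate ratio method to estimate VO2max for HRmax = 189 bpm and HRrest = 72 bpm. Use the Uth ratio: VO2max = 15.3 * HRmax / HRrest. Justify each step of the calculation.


VO2max = 15.3 * HRmax / HRrest
VO2max = 15.3 * 189 / 72
VO2max = 2891.7 / 72 = 40.1625 mL/kg/min

40.1625 mL/kg/min


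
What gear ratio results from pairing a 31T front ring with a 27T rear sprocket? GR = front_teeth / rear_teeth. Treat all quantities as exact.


GR = front_teeth / rear_teeth
GR = 31 / 27
GR = 1.1481

1.1481


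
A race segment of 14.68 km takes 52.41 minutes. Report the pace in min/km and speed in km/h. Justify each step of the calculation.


Pace = time / distance = 52.41 min / 14.68 km = 3.5702 min/km
Speed = distance / time_in_hours = 14.68 / 0.8735 hr
Speed = 16.806 km/h

3.5702 min/km, 16.806 km/h


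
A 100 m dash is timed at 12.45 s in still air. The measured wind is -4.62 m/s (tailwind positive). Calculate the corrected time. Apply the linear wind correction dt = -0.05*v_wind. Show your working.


dt = -0.05 * v_wind = -0.05 * -4.62 = 0.231 s
t_corrected = t_still + dt = 12.45 + (0.231)
t_corrected = 12.681 s

12.681 s


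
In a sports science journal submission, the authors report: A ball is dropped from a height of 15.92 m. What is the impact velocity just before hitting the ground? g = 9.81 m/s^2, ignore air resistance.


v = sqrt(2 * g * h)
v = sqrt(2 * 9.81 * 15.92)
v = sqrt(312.3504) = 17.6734 m/s

17.6734 m/s


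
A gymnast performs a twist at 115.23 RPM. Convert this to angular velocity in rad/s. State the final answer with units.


omega = RPM * 2 * pi / 60
omega = 115.23 * 2 * 3.14159 / 60
omega = 724.0114 / 60 = 12.0669 rad/s

12.0669 rad/s


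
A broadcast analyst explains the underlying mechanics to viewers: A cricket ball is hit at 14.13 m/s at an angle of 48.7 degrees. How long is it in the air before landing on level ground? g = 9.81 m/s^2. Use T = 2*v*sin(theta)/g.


T = 2*v*sin(theta)/g
sin(theta) = sin(48.7 deg) = 0.7513
T = 2*14.13*0.7513 / 9.81
T = 21.2307 / 9.81 = 2.1642 s

2.1642 s


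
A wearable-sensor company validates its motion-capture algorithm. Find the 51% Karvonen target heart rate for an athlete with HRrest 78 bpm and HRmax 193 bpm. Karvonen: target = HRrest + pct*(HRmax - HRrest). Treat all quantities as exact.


Target = HRrest + pct*(HRmax - HRrest)
Heart rate reserve = HRmax - HRrest = 193 - 78 = 115 bpm
Fraction = 51% = 0.51
Target = 78 + 0.51 * 115
Target = 78 + 58.65 = 136.65 bpm

136.65 bpm


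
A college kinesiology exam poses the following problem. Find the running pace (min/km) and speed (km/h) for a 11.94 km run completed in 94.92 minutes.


Pace = time / distance = 94.92 min / 11.94 km = 7.9497 min/km
Speed = distance / time_in_hours = 11.94 / 1.582 hr
Speed = 7.5474 km/h

7.9497 min/km, 7.5474 km/h


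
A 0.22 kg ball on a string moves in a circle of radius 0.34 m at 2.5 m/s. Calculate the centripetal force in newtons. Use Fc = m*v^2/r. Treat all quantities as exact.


Fc = m * v^2 / r
v^2 = 2.5^2 = 6.25
Fc = 0.22 * 6.25 / 0.34
Fc = 1.375 / 0.34 = 4.0441 N

4.0441 N


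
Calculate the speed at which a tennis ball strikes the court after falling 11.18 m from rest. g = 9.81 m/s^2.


v = sqrt(2 * g * h)
v = sqrt(2 * 9.81 * 11.18)
v = sqrt(219.3516) = 14.8105 m/s

14.8105 m/s


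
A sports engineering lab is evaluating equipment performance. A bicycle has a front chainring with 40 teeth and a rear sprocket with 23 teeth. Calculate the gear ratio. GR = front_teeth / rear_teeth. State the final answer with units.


GR = front_teeth / rear_teeth
GR = 40 / 23
GR = 1.7391

1.7391


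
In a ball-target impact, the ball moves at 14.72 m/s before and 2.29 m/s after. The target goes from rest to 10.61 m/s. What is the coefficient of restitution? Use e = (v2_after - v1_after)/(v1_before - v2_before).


e = (v2_after - v1_after) / (v1_before - v2_before)
Numerator = 10.61 - 2.29 = 8.32
Denominator = 14.72 - 0 = 14.72
e = 8.32 / 14.72 = 0.5652

0.5652


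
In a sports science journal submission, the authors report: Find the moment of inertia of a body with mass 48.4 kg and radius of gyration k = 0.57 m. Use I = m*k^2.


I = m * k^2
I = 48.4 * 0.57^2
I = 48.4 * 0.3249 = 15.7252 kg*m^2

15.7252 kg*m^2


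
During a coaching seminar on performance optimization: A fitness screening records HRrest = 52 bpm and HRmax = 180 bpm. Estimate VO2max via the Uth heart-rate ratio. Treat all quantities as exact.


VO2max = 15.3 * HRmax / HRrest
VO2max = 15.3 * 180 / 52
VO2max = 2754 / 52 = 52.9615 mL/kg/min

52.9615 mL/kg/min


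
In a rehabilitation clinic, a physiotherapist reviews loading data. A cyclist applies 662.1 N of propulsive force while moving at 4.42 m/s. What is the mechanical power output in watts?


P = F * v
P = 662.1 * 4.42
P = 2926.482 W

2926.482 W


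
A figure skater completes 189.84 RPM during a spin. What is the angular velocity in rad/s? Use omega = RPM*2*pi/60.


omega = RPM * 2 * pi / 60
omega = 189.84 * 2 * 3.14159 / 60
omega = 1192.7999 / 60 = 19.88 rad/s

19.88 rad/s


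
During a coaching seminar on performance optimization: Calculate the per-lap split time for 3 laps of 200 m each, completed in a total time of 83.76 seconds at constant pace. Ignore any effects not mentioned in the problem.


Split time = total_time / n_laps = 83.76 / 3
Split time = 27.92 s per lap

27.92 s


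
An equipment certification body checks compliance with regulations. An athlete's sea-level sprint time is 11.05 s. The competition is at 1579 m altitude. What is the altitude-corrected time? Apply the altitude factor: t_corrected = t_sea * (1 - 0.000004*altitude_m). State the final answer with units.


Correction factor = 1 - 0.000004 * 1579 = 0.993684
t_corrected = t_sea * factor = 11.05 * 0.993684
t_corrected = 10.9802 s

10.9802 s


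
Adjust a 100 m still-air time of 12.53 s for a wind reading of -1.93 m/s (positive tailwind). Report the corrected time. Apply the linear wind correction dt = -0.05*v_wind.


dt = -0.05 * v_wind = -0.05 * -1.93 = 0.0965 s
t_corrected = t_still + dt = 12.53 + (0.0965)
t_corrected = 12.6265 s

12.6265 s


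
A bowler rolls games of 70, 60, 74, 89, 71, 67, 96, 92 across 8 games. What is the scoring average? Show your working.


Average = sum / n
Sum = 619
Average = 619 / 8 = 77.375

77.375


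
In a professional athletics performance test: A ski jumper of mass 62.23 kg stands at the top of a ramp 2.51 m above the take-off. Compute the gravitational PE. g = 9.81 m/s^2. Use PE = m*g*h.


PE = m * g * h
PE = 62.23 * 9.81 * 2.51
PE = 610.4763 * 2.51 = 1532.2955 J

1532.2955 J


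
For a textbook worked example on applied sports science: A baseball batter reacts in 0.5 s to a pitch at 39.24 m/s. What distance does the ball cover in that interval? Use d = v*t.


d = v * t
d = 39.24 * 0.5
d = 19.62 m

19.62 m


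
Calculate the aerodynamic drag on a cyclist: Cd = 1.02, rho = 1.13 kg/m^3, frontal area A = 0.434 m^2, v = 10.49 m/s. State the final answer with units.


Fd = 0.5 * Cd * rho * A * v^2
Fd = 0.5 * 1.02 * 1.13 * 0.434 * 10.49^2
v^2 = 110.0401
Fd = 0.5 * 1.02 * 1.13 * 0.434 * 110.0401 = 27.5226 N

27.5226 N


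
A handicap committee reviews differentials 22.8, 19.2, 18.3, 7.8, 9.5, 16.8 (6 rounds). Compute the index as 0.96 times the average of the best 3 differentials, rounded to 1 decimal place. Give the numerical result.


All differentials: 22.8, 19.2, 18.3, 7.8, 9.5, 16.8
Sorted: 7.8, 9.5, 16.8, 18.3, 19.2, 22.8
Best 3: 7.8, 9.5, 16.8
Average of best = 34.1 / 3 = 11.3667
Raw index = 11.3667 * 0.96 = 10.912
Handicap index = round(10.912, 1) = 10.9

10.9


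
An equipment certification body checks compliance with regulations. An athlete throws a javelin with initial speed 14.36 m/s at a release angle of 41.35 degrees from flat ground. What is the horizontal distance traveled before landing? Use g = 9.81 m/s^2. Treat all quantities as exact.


R = v^2 * sin(2*theta) / g
Convert angle to radians: theta = 41.35 deg = 0.7217 rad
sin(2*theta) = sin(1.4434) = 0.9919
R = 14.36^2 * 0.9919 / 9.81
R = 206.2096 * 0.9919 / 9.81 = 20.85 m

20.85 m


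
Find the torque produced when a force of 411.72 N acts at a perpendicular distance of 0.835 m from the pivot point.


tau = F * d
tau = 411.72 * 0.835
tau = 343.7862 N*m

343.7862 N*m


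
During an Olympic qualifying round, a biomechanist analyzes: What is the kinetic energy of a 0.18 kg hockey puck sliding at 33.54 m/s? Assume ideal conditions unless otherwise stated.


KE = 0.5 * m * v^2
KE = 0.5 * 0.18 * 33.54^2
KE = 0.5 * 0.18 * 1124.9316 = 101.2438 J

101.2438 J


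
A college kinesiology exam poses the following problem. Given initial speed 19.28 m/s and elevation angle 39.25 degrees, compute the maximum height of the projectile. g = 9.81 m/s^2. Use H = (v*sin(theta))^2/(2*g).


H = (v*sin(theta))^2 / (2*g)
vy = v*sin(theta) = 19.28 * sin(39.25 deg) = 12.1986 m/s
H = vy^2 / (2*g) = 148.8048 / (2*9.81)
H = 148.8048 / 19.62 = 7.5843 m

7.5843 m


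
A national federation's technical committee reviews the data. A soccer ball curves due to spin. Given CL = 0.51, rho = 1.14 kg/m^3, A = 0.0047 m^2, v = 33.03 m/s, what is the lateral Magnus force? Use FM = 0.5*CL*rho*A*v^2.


FM = 0.5 * CL * rho * A * v^2
FM = 0.5 * 0.51 * 1.14 * 0.0047 * 33.03^2
v^2 = 1090.9809
FM = 0.5 * 0.51 * 1.14 * 0.0047 * 1090.9809 = 1.4906 N

1.4906 N


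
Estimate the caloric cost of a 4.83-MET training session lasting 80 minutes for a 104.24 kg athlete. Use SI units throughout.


kcal = MET * mass * time_hr
Convert time: 80 min = 1.3333 hr
kcal = 4.83 * 104.24 * 1.3333
kcal = 671.3056 kcal

671.3056 kcal


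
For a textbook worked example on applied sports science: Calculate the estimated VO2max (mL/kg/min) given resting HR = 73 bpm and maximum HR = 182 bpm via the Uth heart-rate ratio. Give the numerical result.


VO2max = 15.3 * HRmax / HRrest
VO2max = 15.3 * 182 / 73
VO2max = 2784.6 / 73 = 38.1452 mL/kg/min

38.1452 mL/kg/min


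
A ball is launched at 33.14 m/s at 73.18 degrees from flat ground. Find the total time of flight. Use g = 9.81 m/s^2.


T = 2*v*sin(theta)/g
sin(theta) = sin(73.18 deg) = 0.9572
T = 2*33.14*0.9572 / 9.81
T = 63.4444 / 9.81 = 6.4673 s

6.4673 s
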